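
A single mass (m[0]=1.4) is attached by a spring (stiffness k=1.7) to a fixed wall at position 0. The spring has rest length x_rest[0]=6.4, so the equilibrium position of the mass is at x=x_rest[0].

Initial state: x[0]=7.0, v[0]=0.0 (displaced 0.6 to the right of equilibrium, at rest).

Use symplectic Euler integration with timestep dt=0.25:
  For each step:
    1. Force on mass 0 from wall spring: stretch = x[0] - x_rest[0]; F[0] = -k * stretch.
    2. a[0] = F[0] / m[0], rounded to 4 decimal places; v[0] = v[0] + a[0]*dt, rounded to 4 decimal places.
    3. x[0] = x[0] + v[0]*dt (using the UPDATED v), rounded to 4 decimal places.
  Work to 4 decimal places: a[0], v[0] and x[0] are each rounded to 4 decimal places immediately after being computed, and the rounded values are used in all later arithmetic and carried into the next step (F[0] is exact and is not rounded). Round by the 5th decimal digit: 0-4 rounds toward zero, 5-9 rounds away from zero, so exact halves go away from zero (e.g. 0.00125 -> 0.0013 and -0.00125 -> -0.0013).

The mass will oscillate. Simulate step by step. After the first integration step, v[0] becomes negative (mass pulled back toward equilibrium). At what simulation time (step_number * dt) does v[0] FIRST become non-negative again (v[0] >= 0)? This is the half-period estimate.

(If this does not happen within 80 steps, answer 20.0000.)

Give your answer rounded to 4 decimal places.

Answer: 3.0000

Derivation:
Step 0: x=[7.0000] v=[0.0000]
Step 1: x=[6.9545] v=[-0.1822]
Step 2: x=[6.8669] v=[-0.3505]
Step 3: x=[6.7438] v=[-0.4923]
Step 4: x=[6.5946] v=[-0.5967]
Step 5: x=[6.4307] v=[-0.6558]
Step 6: x=[6.2644] v=[-0.6651]
Step 7: x=[6.1084] v=[-0.6239]
Step 8: x=[5.9746] v=[-0.5354]
Step 9: x=[5.8730] v=[-0.4063]
Step 10: x=[5.8114] v=[-0.2463]
Step 11: x=[5.7945] v=[-0.0676]
Step 12: x=[5.8236] v=[0.1162]
First v>=0 after going negative at step 12, time=3.0000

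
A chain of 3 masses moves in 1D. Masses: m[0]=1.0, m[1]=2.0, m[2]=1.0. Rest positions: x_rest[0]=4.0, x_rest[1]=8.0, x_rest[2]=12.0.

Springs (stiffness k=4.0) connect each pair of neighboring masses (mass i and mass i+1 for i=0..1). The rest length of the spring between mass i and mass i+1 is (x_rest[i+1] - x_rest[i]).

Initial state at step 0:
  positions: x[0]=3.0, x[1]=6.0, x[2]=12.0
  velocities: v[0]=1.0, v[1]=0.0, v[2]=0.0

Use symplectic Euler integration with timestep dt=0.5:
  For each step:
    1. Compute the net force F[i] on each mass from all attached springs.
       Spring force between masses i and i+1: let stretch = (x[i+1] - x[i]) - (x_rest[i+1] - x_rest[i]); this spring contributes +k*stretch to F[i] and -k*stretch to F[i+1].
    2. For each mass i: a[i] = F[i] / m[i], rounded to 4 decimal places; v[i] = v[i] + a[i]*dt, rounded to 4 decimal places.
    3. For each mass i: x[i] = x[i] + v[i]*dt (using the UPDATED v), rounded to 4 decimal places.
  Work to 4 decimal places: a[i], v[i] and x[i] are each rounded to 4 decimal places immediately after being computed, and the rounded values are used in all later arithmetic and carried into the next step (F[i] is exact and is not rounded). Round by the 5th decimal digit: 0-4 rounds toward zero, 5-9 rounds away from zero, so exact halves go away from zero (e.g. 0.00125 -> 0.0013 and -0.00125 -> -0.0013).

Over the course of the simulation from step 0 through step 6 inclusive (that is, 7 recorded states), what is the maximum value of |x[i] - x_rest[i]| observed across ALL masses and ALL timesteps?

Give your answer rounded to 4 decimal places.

Answer: 2.5000

Derivation:
Step 0: x=[3.0000 6.0000 12.0000] v=[1.0000 0.0000 0.0000]
Step 1: x=[2.5000 7.5000 10.0000] v=[-1.0000 3.0000 -4.0000]
Step 2: x=[3.0000 7.7500 9.5000] v=[1.0000 0.5000 -1.0000]
Step 3: x=[4.2500 6.5000 11.2500] v=[2.5000 -2.5000 3.5000]
Step 4: x=[3.7500 6.5000 12.2500] v=[-1.0000 0.0000 2.0000]
Step 5: x=[2.0000 8.0000 11.5000] v=[-3.5000 3.0000 -1.5000]
Step 6: x=[2.2500 8.2500 11.2500] v=[0.5000 0.5000 -0.5000]
Max displacement = 2.5000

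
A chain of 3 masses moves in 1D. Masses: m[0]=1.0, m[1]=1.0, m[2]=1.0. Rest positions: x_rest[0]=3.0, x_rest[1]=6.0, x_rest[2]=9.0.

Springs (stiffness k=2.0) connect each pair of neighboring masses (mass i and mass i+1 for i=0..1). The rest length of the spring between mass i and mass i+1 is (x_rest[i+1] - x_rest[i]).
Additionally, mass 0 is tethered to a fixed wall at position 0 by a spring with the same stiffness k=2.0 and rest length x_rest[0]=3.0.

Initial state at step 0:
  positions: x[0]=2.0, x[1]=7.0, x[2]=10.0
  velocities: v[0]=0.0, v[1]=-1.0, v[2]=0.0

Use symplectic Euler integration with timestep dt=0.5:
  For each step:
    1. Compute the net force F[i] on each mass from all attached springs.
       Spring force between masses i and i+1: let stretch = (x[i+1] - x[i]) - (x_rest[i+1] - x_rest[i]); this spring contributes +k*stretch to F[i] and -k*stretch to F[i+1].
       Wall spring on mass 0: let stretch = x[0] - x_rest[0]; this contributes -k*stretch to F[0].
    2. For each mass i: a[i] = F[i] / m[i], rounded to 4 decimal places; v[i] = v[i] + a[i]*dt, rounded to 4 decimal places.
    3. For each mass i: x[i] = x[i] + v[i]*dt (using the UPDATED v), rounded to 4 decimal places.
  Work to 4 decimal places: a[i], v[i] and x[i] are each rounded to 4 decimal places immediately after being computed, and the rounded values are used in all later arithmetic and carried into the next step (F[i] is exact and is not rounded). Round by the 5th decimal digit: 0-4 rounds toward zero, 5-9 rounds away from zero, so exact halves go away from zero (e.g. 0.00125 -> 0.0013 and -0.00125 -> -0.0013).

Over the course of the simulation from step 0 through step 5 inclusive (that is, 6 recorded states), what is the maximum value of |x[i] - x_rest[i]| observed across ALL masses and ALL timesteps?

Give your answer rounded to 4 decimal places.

Answer: 1.5000

Derivation:
Step 0: x=[2.0000 7.0000 10.0000] v=[0.0000 -1.0000 0.0000]
Step 1: x=[3.5000 5.5000 10.0000] v=[3.0000 -3.0000 0.0000]
Step 2: x=[4.2500 5.2500 9.2500] v=[1.5000 -0.5000 -1.5000]
Step 3: x=[3.3750 6.5000 8.0000] v=[-1.7500 2.5000 -2.5000]
Step 4: x=[2.3750 6.9375 7.5000] v=[-2.0000 0.8750 -1.0000]
Step 5: x=[2.4688 5.3750 8.2188] v=[0.1875 -3.1250 1.4375]
Max displacement = 1.5000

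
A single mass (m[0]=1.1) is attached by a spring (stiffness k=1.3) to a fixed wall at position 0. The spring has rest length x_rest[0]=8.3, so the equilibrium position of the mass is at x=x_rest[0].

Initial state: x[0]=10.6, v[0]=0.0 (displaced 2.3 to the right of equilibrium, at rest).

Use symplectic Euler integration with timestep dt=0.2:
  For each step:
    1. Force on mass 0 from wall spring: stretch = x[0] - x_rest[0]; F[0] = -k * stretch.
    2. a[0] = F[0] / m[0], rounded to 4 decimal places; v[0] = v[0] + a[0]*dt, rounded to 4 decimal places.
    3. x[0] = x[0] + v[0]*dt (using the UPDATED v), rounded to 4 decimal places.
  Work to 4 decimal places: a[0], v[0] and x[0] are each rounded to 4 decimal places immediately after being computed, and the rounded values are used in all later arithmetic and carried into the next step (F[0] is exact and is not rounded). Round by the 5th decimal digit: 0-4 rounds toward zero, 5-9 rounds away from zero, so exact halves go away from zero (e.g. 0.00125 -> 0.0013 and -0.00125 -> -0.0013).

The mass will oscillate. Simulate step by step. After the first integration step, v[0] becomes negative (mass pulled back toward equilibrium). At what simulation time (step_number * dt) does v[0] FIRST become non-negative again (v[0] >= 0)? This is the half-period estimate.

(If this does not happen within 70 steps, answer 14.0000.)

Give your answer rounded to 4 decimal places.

Answer: 3.0000

Derivation:
Step 0: x=[10.6000] v=[0.0000]
Step 1: x=[10.4913] v=[-0.5436]
Step 2: x=[10.2790] v=[-1.0615]
Step 3: x=[9.9731] v=[-1.5293]
Step 4: x=[9.5881] v=[-1.9248]
Step 5: x=[9.1422] v=[-2.2293]
Step 6: x=[8.6565] v=[-2.4284]
Step 7: x=[8.1540] v=[-2.5127]
Step 8: x=[7.6584] v=[-2.4782]
Step 9: x=[7.1931] v=[-2.3265]
Step 10: x=[6.7801] v=[-2.0649]
Step 11: x=[6.4390] v=[-1.7057]
Step 12: x=[6.1858] v=[-1.2658]
Step 13: x=[6.0326] v=[-0.7661]
Step 14: x=[5.9866] v=[-0.2302]
Step 15: x=[6.0499] v=[0.3166]
First v>=0 after going negative at step 15, time=3.0000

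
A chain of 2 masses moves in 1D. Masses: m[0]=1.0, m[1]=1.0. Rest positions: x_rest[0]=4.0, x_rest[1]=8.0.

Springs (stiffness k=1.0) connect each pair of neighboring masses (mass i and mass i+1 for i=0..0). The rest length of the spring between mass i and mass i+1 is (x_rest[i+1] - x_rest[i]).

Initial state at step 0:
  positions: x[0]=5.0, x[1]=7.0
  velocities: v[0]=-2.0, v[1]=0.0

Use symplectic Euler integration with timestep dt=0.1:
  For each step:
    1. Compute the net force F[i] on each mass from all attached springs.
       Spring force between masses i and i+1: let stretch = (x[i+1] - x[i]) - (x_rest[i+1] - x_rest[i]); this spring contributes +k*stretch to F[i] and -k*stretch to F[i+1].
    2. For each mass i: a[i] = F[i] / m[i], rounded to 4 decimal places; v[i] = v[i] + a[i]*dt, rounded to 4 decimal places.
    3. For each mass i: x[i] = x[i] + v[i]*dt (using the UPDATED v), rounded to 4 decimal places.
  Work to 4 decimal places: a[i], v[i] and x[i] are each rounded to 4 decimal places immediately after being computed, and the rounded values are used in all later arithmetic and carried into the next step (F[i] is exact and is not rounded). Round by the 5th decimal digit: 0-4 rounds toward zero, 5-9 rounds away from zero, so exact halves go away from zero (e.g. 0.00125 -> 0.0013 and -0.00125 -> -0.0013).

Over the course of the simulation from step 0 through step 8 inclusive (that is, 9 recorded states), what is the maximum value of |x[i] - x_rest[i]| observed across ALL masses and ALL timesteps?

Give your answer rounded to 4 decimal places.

Step 0: x=[5.0000 7.0000] v=[-2.0000 0.0000]
Step 1: x=[4.7800 7.0200] v=[-2.2000 0.2000]
Step 2: x=[4.5424 7.0576] v=[-2.3760 0.3760]
Step 3: x=[4.2900 7.1101] v=[-2.5245 0.5245]
Step 4: x=[4.0258 7.1744] v=[-2.6425 0.6425]
Step 5: x=[3.7530 7.2472] v=[-2.7276 0.7276]
Step 6: x=[3.4752 7.3250] v=[-2.7782 0.7782]
Step 7: x=[3.1959 7.4043] v=[-2.7932 0.7932]
Step 8: x=[2.9187 7.4815] v=[-2.7724 0.7724]
Max displacement = 1.0813

Answer: 1.0813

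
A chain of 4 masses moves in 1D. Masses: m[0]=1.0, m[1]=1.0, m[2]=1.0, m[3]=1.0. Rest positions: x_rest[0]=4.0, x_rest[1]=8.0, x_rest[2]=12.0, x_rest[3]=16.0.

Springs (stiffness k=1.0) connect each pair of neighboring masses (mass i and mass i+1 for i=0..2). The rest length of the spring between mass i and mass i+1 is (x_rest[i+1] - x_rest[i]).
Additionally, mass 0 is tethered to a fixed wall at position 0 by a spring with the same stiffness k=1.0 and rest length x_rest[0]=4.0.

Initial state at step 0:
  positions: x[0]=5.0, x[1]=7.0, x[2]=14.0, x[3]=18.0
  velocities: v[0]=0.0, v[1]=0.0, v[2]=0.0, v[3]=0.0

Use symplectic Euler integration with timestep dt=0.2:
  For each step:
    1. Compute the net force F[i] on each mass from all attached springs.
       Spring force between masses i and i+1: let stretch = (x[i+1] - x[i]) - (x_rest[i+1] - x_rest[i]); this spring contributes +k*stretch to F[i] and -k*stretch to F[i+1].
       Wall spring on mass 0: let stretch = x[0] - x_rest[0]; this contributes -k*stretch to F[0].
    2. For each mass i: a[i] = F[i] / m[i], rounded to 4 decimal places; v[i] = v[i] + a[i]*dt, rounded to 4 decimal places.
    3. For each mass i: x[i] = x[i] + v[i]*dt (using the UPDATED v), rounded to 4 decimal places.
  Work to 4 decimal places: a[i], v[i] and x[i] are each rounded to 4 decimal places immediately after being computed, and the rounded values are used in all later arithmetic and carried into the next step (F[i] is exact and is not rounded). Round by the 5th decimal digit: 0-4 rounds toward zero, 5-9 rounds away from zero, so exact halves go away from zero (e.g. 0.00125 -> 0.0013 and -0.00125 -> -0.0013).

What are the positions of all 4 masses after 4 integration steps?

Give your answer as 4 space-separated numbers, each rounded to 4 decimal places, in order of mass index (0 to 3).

Step 0: x=[5.0000 7.0000 14.0000 18.0000] v=[0.0000 0.0000 0.0000 0.0000]
Step 1: x=[4.8800 7.2000 13.8800 18.0000] v=[-0.6000 1.0000 -0.6000 0.0000]
Step 2: x=[4.6576 7.5744 13.6576 17.9952] v=[-1.1120 1.8720 -1.1120 -0.0240]
Step 3: x=[4.3656 8.0755 13.3654 17.9769] v=[-1.4602 2.5053 -1.4611 -0.0915]
Step 4: x=[4.0473 8.6398 13.0460 17.9341] v=[-1.5913 2.8213 -1.5968 -0.2138]

Answer: 4.0473 8.6398 13.0460 17.9341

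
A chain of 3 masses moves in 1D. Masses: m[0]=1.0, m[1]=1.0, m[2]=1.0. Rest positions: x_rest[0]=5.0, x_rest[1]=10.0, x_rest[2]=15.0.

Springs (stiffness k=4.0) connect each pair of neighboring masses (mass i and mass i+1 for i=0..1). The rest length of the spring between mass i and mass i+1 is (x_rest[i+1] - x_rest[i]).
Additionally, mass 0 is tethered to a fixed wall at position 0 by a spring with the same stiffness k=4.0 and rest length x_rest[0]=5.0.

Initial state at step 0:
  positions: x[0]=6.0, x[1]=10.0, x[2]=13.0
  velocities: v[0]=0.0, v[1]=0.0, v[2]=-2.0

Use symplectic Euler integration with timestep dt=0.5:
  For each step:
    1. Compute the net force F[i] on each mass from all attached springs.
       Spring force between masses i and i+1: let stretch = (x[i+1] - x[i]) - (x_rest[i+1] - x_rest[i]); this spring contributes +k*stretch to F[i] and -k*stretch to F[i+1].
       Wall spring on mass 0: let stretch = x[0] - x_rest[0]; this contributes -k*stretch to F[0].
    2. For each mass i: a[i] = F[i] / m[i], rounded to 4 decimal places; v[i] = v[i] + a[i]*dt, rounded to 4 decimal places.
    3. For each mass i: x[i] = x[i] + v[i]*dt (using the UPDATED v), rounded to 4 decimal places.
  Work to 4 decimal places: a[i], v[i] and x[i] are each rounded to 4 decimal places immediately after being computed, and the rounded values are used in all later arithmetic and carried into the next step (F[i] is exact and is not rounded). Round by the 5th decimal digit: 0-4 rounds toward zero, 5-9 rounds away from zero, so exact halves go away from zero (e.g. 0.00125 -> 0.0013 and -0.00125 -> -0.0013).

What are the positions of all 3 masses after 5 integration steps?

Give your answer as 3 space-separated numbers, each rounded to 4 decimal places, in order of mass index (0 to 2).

Answer: 6.0000 10.0000 14.0000

Derivation:
Step 0: x=[6.0000 10.0000 13.0000] v=[0.0000 0.0000 -2.0000]
Step 1: x=[4.0000 9.0000 14.0000] v=[-4.0000 -2.0000 2.0000]
Step 2: x=[3.0000 8.0000 15.0000] v=[-2.0000 -2.0000 2.0000]
Step 3: x=[4.0000 9.0000 14.0000] v=[2.0000 2.0000 -2.0000]
Step 4: x=[6.0000 10.0000 13.0000] v=[4.0000 2.0000 -2.0000]
Step 5: x=[6.0000 10.0000 14.0000] v=[0.0000 0.0000 2.0000]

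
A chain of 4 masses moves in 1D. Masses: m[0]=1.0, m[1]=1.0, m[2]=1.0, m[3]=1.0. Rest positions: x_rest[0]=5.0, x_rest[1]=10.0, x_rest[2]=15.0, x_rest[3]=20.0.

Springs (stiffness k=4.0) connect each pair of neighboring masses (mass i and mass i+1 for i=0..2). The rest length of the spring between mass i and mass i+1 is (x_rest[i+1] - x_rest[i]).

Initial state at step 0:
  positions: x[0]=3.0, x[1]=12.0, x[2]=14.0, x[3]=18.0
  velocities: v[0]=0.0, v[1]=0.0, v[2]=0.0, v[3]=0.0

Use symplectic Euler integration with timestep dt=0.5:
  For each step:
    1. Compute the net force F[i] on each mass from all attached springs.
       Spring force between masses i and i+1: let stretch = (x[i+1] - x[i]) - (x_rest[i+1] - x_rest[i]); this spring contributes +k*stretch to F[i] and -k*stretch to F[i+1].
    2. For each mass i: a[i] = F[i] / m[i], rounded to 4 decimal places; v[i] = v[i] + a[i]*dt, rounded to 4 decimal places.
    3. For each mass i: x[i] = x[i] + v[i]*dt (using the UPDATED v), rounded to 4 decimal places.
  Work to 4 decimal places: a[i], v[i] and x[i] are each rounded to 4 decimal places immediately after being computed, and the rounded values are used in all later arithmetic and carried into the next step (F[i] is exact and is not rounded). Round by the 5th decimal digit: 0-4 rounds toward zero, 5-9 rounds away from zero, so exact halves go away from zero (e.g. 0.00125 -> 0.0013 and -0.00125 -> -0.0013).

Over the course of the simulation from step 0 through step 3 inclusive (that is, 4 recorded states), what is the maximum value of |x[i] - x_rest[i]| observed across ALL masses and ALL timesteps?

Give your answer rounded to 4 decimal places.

Answer: 5.0000

Derivation:
Step 0: x=[3.0000 12.0000 14.0000 18.0000] v=[0.0000 0.0000 0.0000 0.0000]
Step 1: x=[7.0000 5.0000 16.0000 19.0000] v=[8.0000 -14.0000 4.0000 2.0000]
Step 2: x=[4.0000 11.0000 10.0000 22.0000] v=[-6.0000 12.0000 -12.0000 6.0000]
Step 3: x=[3.0000 9.0000 17.0000 18.0000] v=[-2.0000 -4.0000 14.0000 -8.0000]
Max displacement = 5.0000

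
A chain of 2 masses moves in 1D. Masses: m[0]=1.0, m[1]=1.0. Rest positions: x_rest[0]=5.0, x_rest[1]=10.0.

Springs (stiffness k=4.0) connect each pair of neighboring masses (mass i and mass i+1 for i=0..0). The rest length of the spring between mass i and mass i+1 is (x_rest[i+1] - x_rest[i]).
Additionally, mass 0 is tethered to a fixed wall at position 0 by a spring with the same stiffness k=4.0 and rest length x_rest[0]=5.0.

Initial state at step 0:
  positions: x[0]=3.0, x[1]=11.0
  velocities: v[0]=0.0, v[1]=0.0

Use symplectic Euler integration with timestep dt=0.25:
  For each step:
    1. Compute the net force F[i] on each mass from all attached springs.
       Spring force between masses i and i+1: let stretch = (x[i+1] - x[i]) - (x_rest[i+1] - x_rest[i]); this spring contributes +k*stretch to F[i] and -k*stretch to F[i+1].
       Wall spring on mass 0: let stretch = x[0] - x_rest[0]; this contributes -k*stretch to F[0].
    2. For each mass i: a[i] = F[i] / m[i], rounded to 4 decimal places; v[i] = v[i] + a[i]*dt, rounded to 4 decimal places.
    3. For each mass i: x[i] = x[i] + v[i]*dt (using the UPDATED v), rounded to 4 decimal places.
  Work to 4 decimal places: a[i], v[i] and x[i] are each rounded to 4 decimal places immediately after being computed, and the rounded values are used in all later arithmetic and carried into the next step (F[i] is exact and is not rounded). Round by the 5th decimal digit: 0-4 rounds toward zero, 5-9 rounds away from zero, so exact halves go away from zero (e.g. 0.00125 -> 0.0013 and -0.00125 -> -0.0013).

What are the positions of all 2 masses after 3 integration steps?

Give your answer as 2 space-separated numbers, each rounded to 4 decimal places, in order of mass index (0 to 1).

Answer: 6.9688 8.6719

Derivation:
Step 0: x=[3.0000 11.0000] v=[0.0000 0.0000]
Step 1: x=[4.2500 10.2500] v=[5.0000 -3.0000]
Step 2: x=[5.9375 9.2500] v=[6.7500 -4.0000]
Step 3: x=[6.9688 8.6719] v=[4.1250 -2.3125]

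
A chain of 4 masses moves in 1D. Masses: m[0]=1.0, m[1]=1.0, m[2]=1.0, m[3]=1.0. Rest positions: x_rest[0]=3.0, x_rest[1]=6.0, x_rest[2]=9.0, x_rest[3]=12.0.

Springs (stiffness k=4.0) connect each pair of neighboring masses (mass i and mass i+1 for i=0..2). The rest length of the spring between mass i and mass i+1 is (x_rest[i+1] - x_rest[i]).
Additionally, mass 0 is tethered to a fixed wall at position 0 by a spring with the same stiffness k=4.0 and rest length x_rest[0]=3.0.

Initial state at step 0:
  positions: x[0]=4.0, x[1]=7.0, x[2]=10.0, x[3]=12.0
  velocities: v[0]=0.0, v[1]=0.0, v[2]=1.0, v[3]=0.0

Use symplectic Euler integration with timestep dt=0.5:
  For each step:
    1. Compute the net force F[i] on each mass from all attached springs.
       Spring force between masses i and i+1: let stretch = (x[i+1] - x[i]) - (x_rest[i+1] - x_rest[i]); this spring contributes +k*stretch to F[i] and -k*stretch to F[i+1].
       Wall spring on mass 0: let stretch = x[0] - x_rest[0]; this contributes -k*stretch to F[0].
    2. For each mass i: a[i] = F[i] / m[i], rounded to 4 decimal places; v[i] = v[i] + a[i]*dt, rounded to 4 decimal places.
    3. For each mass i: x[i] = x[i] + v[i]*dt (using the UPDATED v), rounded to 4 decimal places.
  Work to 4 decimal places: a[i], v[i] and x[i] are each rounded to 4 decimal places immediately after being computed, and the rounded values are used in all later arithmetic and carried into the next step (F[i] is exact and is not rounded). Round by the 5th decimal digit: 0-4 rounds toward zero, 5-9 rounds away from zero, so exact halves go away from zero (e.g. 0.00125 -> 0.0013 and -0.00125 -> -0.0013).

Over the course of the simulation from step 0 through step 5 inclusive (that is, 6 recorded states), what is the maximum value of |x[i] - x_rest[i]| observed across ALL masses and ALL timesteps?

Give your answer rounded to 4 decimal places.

Step 0: x=[4.0000 7.0000 10.0000 12.0000] v=[0.0000 0.0000 1.0000 0.0000]
Step 1: x=[3.0000 7.0000 9.5000 13.0000] v=[-2.0000 0.0000 -1.0000 2.0000]
Step 2: x=[3.0000 5.5000 10.0000 13.5000] v=[0.0000 -3.0000 1.0000 1.0000]
Step 3: x=[2.5000 6.0000 9.5000 13.5000] v=[-1.0000 1.0000 -1.0000 0.0000]
Step 4: x=[3.0000 6.5000 9.5000 12.5000] v=[1.0000 1.0000 0.0000 -2.0000]
Step 5: x=[4.0000 6.5000 9.5000 11.5000] v=[2.0000 0.0000 0.0000 -2.0000]
Max displacement = 1.5000

Answer: 1.5000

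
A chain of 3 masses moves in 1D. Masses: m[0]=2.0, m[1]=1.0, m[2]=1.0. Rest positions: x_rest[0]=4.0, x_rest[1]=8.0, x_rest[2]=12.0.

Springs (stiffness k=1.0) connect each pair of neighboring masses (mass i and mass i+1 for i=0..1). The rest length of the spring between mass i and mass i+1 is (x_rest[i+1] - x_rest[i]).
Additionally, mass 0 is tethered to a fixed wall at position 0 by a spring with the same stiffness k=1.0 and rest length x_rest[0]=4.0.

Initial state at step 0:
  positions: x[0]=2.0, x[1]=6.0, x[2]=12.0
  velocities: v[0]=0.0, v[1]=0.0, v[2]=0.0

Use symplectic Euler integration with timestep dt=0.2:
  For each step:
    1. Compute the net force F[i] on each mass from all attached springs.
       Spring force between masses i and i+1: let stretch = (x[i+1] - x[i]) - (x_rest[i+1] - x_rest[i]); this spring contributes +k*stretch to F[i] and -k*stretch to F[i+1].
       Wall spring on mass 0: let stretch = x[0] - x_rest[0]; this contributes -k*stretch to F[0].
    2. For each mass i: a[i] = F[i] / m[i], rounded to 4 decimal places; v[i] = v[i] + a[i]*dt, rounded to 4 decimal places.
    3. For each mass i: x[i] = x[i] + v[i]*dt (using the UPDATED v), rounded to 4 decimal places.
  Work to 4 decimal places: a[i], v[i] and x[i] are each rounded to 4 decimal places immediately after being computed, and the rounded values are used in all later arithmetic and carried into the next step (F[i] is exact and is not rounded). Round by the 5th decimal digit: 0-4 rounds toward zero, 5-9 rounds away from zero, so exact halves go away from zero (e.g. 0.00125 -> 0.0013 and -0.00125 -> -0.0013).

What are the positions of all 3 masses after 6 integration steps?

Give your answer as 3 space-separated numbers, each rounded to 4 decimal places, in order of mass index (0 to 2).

Answer: 2.8276 7.1908 10.7222

Derivation:
Step 0: x=[2.0000 6.0000 12.0000] v=[0.0000 0.0000 0.0000]
Step 1: x=[2.0400 6.0800 11.9200] v=[0.2000 0.4000 -0.4000]
Step 2: x=[2.1200 6.2320 11.7664] v=[0.4000 0.7600 -0.7680]
Step 3: x=[2.2398 6.4409 11.5514] v=[0.5992 1.0445 -1.0749]
Step 4: x=[2.3989 6.6862 11.2920] v=[0.7953 1.2264 -1.2970]
Step 5: x=[2.5957 6.9442 11.0084] v=[0.9841 1.2901 -1.4182]
Step 6: x=[2.8276 7.1908 10.7222] v=[1.1594 1.2332 -1.4310]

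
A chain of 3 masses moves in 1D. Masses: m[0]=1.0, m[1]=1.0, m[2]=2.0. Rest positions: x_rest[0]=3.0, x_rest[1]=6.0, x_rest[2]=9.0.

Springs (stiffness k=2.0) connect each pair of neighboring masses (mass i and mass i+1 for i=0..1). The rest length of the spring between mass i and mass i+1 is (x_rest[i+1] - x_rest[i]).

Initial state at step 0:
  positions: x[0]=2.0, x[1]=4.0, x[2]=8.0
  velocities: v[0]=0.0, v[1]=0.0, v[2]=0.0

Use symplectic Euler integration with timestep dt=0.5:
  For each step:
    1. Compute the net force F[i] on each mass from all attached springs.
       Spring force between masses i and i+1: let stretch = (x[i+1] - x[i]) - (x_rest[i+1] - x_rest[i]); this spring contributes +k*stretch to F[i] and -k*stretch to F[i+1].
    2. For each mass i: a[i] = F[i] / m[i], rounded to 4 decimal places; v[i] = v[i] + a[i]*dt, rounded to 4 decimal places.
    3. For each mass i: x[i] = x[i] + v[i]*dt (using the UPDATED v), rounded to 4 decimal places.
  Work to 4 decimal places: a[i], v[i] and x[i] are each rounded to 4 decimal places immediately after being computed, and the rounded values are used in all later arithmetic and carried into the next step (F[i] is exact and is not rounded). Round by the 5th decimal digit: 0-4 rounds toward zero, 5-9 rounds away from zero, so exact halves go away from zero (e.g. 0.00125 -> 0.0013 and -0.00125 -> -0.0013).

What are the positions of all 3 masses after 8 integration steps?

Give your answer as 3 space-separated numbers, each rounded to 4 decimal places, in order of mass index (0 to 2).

Step 0: x=[2.0000 4.0000 8.0000] v=[0.0000 0.0000 0.0000]
Step 1: x=[1.5000 5.0000 7.7500] v=[-1.0000 2.0000 -0.5000]
Step 2: x=[1.2500 5.6250 7.5625] v=[-0.5000 1.2500 -0.3750]
Step 3: x=[1.6875 5.0313 7.6407] v=[0.8750 -1.1875 0.1563]
Step 4: x=[2.2969 4.0704 7.8165] v=[1.2188 -1.9219 0.3516]
Step 5: x=[2.2931 4.0958 7.8058] v=[-0.0077 0.0507 -0.0215]
Step 6: x=[1.6906 5.0748 7.6176] v=[-1.2050 1.9580 -0.3765]
Step 7: x=[1.2802 5.6331 7.5437] v=[-0.8208 1.1166 -0.1479]
Step 8: x=[1.5463 4.9703 7.7421] v=[0.5321 -1.3257 0.3968]

Answer: 1.5463 4.9703 7.7421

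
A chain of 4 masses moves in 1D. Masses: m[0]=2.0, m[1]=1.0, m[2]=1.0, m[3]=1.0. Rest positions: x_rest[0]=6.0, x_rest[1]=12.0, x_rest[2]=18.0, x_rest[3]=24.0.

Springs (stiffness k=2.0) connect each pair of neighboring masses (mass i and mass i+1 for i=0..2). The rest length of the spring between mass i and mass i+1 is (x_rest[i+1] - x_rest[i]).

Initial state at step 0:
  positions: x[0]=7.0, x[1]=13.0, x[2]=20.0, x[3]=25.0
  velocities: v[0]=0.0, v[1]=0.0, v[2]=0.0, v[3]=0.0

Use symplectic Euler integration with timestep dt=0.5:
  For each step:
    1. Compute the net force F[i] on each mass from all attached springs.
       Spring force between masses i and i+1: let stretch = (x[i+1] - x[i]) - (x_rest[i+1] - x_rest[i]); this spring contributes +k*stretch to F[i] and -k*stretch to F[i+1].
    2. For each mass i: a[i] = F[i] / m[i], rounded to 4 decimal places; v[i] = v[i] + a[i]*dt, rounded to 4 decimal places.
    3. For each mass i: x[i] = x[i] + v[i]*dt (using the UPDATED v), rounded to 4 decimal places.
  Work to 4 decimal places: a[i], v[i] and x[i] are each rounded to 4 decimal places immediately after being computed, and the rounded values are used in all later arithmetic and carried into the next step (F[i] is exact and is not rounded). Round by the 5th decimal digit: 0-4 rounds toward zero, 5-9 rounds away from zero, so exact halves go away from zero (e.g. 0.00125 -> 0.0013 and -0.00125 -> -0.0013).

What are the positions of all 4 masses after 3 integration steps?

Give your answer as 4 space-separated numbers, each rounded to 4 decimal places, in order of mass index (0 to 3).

Step 0: x=[7.0000 13.0000 20.0000 25.0000] v=[0.0000 0.0000 0.0000 0.0000]
Step 1: x=[7.0000 13.5000 19.0000 25.5000] v=[0.0000 1.0000 -2.0000 1.0000]
Step 2: x=[7.1250 13.5000 18.5000 25.7500] v=[0.2500 0.0000 -1.0000 0.5000]
Step 3: x=[7.3438 12.8125 19.1250 25.3750] v=[0.4375 -1.3750 1.2500 -0.7500]

Answer: 7.3438 12.8125 19.1250 25.3750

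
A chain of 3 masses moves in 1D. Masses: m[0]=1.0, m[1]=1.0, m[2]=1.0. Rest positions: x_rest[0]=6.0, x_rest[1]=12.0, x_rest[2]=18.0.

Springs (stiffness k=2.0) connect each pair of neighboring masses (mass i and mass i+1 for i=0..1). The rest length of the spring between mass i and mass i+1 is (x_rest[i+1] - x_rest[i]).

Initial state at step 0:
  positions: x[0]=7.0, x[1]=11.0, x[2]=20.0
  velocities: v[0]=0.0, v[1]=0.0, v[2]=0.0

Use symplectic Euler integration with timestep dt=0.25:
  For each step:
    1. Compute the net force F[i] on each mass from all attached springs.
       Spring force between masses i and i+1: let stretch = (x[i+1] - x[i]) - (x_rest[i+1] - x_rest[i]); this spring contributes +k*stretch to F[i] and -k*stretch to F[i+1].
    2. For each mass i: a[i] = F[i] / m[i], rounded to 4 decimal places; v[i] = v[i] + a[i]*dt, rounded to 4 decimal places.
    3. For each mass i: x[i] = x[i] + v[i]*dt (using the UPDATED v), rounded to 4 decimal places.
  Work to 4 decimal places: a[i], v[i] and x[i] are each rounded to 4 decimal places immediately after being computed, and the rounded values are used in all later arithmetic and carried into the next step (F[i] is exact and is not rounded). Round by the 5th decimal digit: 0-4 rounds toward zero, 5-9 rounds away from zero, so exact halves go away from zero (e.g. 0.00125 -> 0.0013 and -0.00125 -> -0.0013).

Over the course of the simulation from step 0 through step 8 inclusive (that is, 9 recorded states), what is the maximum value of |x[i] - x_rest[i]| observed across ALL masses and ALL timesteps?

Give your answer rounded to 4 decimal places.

Answer: 2.3486

Derivation:
Step 0: x=[7.0000 11.0000 20.0000] v=[0.0000 0.0000 0.0000]
Step 1: x=[6.7500 11.6250 19.6250] v=[-1.0000 2.5000 -1.5000]
Step 2: x=[6.3594 12.6406 19.0000] v=[-1.5625 4.0625 -2.5000]
Step 3: x=[6.0039 13.6660 18.3301] v=[-1.4219 4.1016 -2.6797]
Step 4: x=[5.8562 14.3167 17.8272] v=[-0.5909 2.6026 -2.0118]
Step 5: x=[6.0161 14.3486 17.6354] v=[0.6394 0.1276 -0.7671]
Step 6: x=[6.4675 13.7498 17.7828] v=[1.8057 -2.3953 0.5895]
Step 7: x=[7.0792 12.7448 18.1761] v=[2.4469 -4.0200 1.5730]
Step 8: x=[7.6491 11.7105 18.6405] v=[2.2797 -4.1372 1.8574]
Max displacement = 2.3486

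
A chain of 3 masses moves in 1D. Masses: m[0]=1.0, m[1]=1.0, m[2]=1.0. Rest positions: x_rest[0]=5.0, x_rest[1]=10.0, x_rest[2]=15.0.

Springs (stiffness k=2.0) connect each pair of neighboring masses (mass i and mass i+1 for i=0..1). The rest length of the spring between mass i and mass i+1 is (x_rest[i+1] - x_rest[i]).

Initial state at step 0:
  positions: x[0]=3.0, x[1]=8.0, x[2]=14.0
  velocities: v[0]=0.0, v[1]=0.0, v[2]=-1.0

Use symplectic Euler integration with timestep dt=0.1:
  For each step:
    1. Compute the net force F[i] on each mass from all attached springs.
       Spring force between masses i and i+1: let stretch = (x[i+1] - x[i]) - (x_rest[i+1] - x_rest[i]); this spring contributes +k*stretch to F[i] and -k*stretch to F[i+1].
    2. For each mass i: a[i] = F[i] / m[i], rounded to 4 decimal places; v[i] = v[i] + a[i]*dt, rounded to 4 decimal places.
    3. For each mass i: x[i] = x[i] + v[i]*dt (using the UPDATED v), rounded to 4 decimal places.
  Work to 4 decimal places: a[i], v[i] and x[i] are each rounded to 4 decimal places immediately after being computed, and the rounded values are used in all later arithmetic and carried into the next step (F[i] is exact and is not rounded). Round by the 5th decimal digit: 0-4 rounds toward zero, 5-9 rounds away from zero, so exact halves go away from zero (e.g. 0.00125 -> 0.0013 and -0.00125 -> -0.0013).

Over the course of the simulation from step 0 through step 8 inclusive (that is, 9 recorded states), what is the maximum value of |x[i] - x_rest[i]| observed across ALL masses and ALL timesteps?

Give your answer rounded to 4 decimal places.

Answer: 2.2201

Derivation:
Step 0: x=[3.0000 8.0000 14.0000] v=[0.0000 0.0000 -1.0000]
Step 1: x=[3.0000 8.0200 13.8800] v=[0.0000 0.2000 -1.2000]
Step 2: x=[3.0004 8.0568 13.7428] v=[0.0040 0.3680 -1.3720]
Step 3: x=[3.0019 8.1062 13.5919] v=[0.0153 0.4939 -1.5092]
Step 4: x=[3.0055 8.1632 13.4313] v=[0.0362 0.5702 -1.6063]
Step 5: x=[3.0123 8.2224 13.2653] v=[0.0677 0.5923 -1.6599]
Step 6: x=[3.0233 8.2783 13.0985] v=[0.1097 0.5589 -1.6685]
Step 7: x=[3.0394 8.3255 12.9353] v=[0.1607 0.4719 -1.6325]
Step 8: x=[3.0612 8.3592 12.7799] v=[0.2179 0.3366 -1.5545]
Max displacement = 2.2201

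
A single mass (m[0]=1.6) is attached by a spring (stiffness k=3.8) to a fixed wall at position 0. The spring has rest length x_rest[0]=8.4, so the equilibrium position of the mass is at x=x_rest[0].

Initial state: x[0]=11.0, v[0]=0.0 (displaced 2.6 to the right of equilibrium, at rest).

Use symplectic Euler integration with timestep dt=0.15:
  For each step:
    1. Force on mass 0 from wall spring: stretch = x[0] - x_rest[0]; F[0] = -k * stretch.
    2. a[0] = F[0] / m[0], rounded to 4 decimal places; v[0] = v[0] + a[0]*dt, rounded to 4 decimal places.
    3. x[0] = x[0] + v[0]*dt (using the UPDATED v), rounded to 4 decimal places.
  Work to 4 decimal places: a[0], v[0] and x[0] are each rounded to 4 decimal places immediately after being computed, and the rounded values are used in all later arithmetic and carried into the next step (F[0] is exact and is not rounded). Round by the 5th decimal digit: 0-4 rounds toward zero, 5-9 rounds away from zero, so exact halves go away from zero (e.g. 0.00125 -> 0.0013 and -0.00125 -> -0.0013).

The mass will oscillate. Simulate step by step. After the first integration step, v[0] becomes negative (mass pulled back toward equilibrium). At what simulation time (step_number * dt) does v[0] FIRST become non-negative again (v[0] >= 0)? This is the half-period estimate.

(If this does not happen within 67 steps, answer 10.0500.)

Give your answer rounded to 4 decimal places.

Answer: 2.1000

Derivation:
Step 0: x=[11.0000] v=[0.0000]
Step 1: x=[10.8611] v=[-0.9263]
Step 2: x=[10.5906] v=[-1.8031]
Step 3: x=[10.2031] v=[-2.5835]
Step 4: x=[9.7192] v=[-3.2259]
Step 5: x=[9.1648] v=[-3.6959]
Step 6: x=[8.5695] v=[-3.9684]
Step 7: x=[7.9652] v=[-4.0288]
Step 8: x=[7.3841] v=[-3.8739]
Step 9: x=[6.8573] v=[-3.5120]
Step 10: x=[6.4129] v=[-2.9624]
Step 11: x=[6.0747] v=[-2.2545]
Step 12: x=[5.8608] v=[-1.4261]
Step 13: x=[5.7826] v=[-0.5215]
Step 14: x=[5.8442] v=[0.4109]
First v>=0 after going negative at step 14, time=2.1000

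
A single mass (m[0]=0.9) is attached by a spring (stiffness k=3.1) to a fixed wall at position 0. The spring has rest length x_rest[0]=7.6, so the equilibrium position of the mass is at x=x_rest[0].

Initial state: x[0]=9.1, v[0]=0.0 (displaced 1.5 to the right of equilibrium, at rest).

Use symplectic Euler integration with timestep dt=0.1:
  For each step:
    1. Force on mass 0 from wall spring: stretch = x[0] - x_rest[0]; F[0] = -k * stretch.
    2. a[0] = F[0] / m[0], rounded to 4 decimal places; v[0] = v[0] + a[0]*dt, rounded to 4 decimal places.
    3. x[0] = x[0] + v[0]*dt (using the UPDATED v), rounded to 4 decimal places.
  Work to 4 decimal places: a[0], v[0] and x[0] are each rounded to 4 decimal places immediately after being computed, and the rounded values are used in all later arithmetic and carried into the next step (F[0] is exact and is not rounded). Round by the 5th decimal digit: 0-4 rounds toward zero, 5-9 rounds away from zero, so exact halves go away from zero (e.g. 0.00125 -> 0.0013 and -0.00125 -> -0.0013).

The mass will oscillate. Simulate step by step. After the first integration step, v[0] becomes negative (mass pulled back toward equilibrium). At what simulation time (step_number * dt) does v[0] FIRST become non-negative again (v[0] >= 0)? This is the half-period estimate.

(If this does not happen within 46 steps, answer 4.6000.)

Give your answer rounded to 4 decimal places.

Step 0: x=[9.1000] v=[0.0000]
Step 1: x=[9.0483] v=[-0.5167]
Step 2: x=[8.9467] v=[-1.0156]
Step 3: x=[8.7988] v=[-1.4795]
Step 4: x=[8.6096] v=[-1.8924]
Step 5: x=[8.3856] v=[-2.2402]
Step 6: x=[8.1345] v=[-2.5108]
Step 7: x=[7.8650] v=[-2.6949]
Step 8: x=[7.5864] v=[-2.7862]
Step 9: x=[7.3083] v=[-2.7815]
Step 10: x=[7.0402] v=[-2.6810]
Step 11: x=[6.7914] v=[-2.4882]
Step 12: x=[6.5704] v=[-2.2097]
Step 13: x=[6.3849] v=[-1.8551]
Step 14: x=[6.2412] v=[-1.4366]
Step 15: x=[6.1443] v=[-0.9686]
Step 16: x=[6.0976] v=[-0.4672]
Step 17: x=[6.1026] v=[0.0503]
First v>=0 after going negative at step 17, time=1.7000

Answer: 1.7000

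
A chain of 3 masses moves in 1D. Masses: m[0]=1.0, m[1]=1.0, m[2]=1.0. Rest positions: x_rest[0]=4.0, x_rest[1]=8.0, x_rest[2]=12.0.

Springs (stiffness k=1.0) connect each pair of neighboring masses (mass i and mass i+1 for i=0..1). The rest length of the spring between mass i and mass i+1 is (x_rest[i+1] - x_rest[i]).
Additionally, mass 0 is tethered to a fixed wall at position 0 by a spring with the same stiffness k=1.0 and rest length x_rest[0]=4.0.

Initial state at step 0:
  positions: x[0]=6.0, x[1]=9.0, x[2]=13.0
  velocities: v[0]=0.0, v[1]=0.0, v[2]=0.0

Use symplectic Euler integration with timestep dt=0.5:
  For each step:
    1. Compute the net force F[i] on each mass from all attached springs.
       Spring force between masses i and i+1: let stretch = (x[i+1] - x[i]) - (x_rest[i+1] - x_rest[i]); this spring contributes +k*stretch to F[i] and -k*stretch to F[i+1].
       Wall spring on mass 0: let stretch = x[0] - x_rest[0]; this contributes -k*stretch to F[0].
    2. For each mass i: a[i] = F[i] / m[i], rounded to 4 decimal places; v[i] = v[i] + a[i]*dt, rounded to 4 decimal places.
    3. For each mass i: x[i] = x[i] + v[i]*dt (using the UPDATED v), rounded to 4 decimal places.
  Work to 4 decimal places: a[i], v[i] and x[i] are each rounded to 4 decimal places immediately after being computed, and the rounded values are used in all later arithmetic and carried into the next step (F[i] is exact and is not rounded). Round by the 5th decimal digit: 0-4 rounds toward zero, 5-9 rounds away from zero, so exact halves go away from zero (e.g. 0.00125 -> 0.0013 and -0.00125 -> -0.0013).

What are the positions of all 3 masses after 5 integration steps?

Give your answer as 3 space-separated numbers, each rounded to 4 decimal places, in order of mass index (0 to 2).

Step 0: x=[6.0000 9.0000 13.0000] v=[0.0000 0.0000 0.0000]
Step 1: x=[5.2500 9.2500 13.0000] v=[-1.5000 0.5000 0.0000]
Step 2: x=[4.1875 9.4375 13.0625] v=[-2.1250 0.3750 0.1250]
Step 3: x=[3.3906 9.2188 13.2188] v=[-1.5938 -0.4375 0.3125]
Step 4: x=[3.2031 8.5430 13.3751] v=[-0.3750 -1.3516 0.3125]
Step 5: x=[3.5498 7.7403 13.3233] v=[0.6934 -1.6055 -0.1036]

Answer: 3.5498 7.7403 13.3233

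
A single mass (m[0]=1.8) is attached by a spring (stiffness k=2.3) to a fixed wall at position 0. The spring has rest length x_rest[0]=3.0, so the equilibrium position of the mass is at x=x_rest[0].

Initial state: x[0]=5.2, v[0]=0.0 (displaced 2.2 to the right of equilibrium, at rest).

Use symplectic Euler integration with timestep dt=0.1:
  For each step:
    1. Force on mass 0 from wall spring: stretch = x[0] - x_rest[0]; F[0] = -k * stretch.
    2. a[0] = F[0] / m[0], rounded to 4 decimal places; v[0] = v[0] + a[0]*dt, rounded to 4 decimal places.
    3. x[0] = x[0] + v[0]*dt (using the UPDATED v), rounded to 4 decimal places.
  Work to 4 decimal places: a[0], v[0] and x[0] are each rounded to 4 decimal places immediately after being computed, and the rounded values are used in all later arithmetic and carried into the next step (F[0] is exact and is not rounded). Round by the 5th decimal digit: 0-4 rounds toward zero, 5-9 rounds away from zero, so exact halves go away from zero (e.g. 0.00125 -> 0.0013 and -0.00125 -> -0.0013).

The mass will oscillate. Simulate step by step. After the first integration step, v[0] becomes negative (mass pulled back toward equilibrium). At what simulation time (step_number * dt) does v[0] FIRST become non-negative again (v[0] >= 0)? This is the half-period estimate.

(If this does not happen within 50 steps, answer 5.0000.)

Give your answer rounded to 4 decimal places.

Answer: 2.8000

Derivation:
Step 0: x=[5.2000] v=[0.0000]
Step 1: x=[5.1719] v=[-0.2811]
Step 2: x=[5.1160] v=[-0.5586]
Step 3: x=[5.0331] v=[-0.8290]
Step 4: x=[4.9242] v=[-1.0888]
Step 5: x=[4.7907] v=[-1.3347]
Step 6: x=[4.6344] v=[-1.5635]
Step 7: x=[4.4572] v=[-1.7723]
Step 8: x=[4.2614] v=[-1.9585]
Step 9: x=[4.0494] v=[-2.1197]
Step 10: x=[3.8240] v=[-2.2538]
Step 11: x=[3.5881] v=[-2.3591]
Step 12: x=[3.3447] v=[-2.4343]
Step 13: x=[3.0969] v=[-2.4784]
Step 14: x=[2.8478] v=[-2.4908]
Step 15: x=[2.6007] v=[-2.4714]
Step 16: x=[2.3587] v=[-2.4204]
Step 17: x=[2.1249] v=[-2.3385]
Step 18: x=[1.9022] v=[-2.2267]
Step 19: x=[1.6936] v=[-2.0864]
Step 20: x=[1.5017] v=[-1.9195]
Step 21: x=[1.3289] v=[-1.7281]
Step 22: x=[1.1774] v=[-1.5146]
Step 23: x=[1.0492] v=[-1.2817]
Step 24: x=[0.9460] v=[-1.0324]
Step 25: x=[0.8690] v=[-0.7699]
Step 26: x=[0.8192] v=[-0.4976]
Step 27: x=[0.7973] v=[-0.2189]
Step 28: x=[0.8036] v=[0.0626]
First v>=0 after going negative at step 28, time=2.8000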